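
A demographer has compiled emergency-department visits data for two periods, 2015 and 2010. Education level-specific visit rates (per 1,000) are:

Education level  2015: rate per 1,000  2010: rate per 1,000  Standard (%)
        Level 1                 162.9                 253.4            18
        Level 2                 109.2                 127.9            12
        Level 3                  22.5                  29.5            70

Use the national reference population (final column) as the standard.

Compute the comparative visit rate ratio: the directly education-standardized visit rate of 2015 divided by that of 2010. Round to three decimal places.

0.713

Standard weights: 0.18, 0.12, 0.70.
2015: 0.1800×162.9 + 0.1200×109.2 + 0.7000×22.5 = 58.1760 per 1,000.
2010: 0.1800×253.4 + 0.1200×127.9 + 0.7000×29.5 = 81.6100 per 1,000.
Ratio = 58.1760 ÷ 81.6100 = 0.71285.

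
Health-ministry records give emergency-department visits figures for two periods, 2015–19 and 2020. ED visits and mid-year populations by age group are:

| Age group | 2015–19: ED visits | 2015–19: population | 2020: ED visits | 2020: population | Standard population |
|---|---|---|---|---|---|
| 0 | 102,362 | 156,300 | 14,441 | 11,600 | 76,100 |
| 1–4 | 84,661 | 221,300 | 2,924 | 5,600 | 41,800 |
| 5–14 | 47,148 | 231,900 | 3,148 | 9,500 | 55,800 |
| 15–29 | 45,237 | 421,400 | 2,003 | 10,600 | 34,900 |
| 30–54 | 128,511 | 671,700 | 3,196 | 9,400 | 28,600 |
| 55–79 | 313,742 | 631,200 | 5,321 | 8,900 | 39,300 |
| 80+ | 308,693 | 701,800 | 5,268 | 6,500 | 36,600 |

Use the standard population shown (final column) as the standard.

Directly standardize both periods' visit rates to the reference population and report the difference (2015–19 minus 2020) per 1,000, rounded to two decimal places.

Age-specific rates per 1,000 for 2015–19: 654.907, 382.562, 203.312, 107.349, 191.322, 497.056, 439.859.
For 2020: 1244.914, 522.143, 331.368, 188.962, 340.000, 597.865, 810.462.
Standard total = 313,100; weights = 0.2431, 0.1335, 0.1782, 0.1115, 0.0913, 0.1255, 0.1169.
2015–19: 0.2431×654.907 + 0.1335×382.562 + 0.1782×203.312 + 0.1115×107.349 + 0.0913×191.322 + 0.1255×497.056 + 0.1169×439.859 = 389.7342 per 1,000.
2020: 0.2431×1244.914 + 0.1335×522.143 + 0.1782×331.368 + 0.1115×188.962 + 0.0913×340.000 + 0.1255×597.865 + 0.1169×810.462 = 653.2470 per 1,000.
Difference = 389.7342 − 653.2470 = -263.5128.

-263.51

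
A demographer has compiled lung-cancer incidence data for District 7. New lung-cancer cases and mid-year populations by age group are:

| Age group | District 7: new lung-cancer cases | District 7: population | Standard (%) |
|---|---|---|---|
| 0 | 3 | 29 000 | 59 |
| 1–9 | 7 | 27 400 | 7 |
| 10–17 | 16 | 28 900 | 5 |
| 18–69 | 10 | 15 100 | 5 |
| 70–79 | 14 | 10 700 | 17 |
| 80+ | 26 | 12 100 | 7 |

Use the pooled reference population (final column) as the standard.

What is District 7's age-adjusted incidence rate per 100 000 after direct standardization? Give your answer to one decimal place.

51.3

Age-specific rates per 100 000 for District 7: 10.34, 25.55, 55.36, 66.23, 130.84, 214.88.
Standard weights: 0.59, 0.07, 0.05, 0.05, 0.17, 0.07.
Standardized rate: 0.5900×10.34 + 0.0700×25.55 + 0.0500×55.36 + 0.0500×66.23 + 0.1700×130.84 + 0.0700×214.88 = 51.2555 per 100 000.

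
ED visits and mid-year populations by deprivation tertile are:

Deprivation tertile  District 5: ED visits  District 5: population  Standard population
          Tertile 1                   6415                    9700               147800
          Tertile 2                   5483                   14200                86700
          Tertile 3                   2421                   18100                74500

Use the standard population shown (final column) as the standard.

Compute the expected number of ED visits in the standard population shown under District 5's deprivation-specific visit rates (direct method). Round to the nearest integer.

Deprivation-specific rates per 1000 for District 5: 661.340, 386.127, 133.757.
Expected ED visits = Σ (standard pop × deprivation-specific rate ÷ 1000)
= 147800×661.340/1000 + 86700×386.127/1000 + 74500×133.757/1000
= 97746.08 + 33477.19 + 9964.89 = 141188.16.

141188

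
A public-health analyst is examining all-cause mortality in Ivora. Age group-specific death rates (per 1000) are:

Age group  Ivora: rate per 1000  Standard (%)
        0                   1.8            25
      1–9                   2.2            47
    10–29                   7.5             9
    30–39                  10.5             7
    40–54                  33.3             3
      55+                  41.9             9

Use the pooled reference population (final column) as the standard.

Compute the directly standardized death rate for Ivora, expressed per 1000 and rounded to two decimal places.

Standard weights: 0.25, 0.47, 0.09, 0.07, 0.03, 0.09.
Standardized rate: 0.2500×1.8 + 0.4700×2.2 + 0.0900×7.5 + 0.0700×10.5 + 0.0300×33.3 + 0.0900×41.9 = 7.6640 per 1000.

7.66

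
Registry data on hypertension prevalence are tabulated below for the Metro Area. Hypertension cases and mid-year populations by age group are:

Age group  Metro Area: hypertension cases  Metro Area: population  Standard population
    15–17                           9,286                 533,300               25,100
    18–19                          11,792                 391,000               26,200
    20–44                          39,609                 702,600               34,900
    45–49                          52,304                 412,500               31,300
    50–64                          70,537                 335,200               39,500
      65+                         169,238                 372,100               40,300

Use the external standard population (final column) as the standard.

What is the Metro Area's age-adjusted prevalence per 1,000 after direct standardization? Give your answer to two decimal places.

Age-specific rates per 1,000 for the Metro Area: 17.412, 30.159, 56.375, 126.798, 210.433, 454.819.
Standard total = 197,300; weights = 0.1272, 0.1328, 0.1769, 0.1586, 0.2002, 0.2043.
Standardized rate: 0.1272×17.412 + 0.1328×30.159 + 0.1769×56.375 + 0.1586×126.798 + 0.2002×210.433 + 0.2043×454.819 = 171.3367 per 1,000.

171.34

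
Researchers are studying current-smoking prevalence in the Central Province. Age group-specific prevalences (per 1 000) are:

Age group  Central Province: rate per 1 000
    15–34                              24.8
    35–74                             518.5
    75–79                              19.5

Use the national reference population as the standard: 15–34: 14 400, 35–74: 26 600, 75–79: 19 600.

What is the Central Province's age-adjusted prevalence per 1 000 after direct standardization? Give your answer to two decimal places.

Standard total = 60 600; weights = 0.2376, 0.4389, 0.3234.
Standardized rate: 0.2376×24.8 + 0.4389×518.5 + 0.3234×19.5 = 239.7924 per 1 000.

239.79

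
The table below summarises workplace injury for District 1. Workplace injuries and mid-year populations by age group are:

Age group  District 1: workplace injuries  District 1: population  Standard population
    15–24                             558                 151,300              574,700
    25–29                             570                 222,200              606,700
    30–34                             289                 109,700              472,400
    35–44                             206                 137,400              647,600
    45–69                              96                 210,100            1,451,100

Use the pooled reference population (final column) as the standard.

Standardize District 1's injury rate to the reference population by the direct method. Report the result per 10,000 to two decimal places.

17.47

Age-specific rates per 10,000 for District 1: 36.88, 25.65, 26.34, 14.99, 4.57.
Standard total = 3,752,500; weights = 0.1532, 0.1617, 0.1259, 0.1726, 0.3867.
Standardized rate: 0.1532×36.88 + 0.1617×25.65 + 0.1259×26.34 + 0.1726×14.99 + 0.3867×4.57 = 17.4666 per 10,000.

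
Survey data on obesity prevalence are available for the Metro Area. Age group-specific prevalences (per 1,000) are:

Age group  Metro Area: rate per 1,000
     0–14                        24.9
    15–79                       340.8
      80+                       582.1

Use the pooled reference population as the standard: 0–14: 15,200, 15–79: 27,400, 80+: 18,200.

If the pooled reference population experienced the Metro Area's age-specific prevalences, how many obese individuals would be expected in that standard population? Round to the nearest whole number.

20311

Expected obese individuals = Σ (standard pop × age-specific rate ÷ 1,000)
= 15,200×24.9/1,000 + 27,400×340.8/1,000 + 18,200×582.1/1,000
= 378.48 + 9337.92 + 10594.22 = 20310.62.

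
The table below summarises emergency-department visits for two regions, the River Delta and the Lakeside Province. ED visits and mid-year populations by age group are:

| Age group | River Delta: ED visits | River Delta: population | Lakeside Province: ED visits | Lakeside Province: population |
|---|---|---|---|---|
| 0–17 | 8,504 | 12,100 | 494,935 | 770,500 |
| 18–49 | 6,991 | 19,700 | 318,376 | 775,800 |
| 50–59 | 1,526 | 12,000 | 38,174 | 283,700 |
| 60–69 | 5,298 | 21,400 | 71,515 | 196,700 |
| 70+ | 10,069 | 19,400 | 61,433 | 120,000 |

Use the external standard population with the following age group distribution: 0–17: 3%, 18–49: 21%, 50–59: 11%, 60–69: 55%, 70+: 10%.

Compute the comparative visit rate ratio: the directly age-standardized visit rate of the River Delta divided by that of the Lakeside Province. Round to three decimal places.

Age-specific rates per 1,000 for the River Delta: 702.810, 354.873, 127.167, 247.570, 519.021.
For the Lakeside Province: 642.356, 410.384, 134.558, 363.574, 511.942.
Standard weights: 0.03, 0.21, 0.11, 0.55, 0.10.
The River Delta: 0.0300×702.810 + 0.2100×354.873 + 0.1100×127.167 + 0.5500×247.570 + 0.1000×519.021 = 297.6616 per 1,000.
The Lakeside Province: 0.0300×642.356 + 0.2100×410.384 + 0.1100×134.558 + 0.5500×363.574 + 0.1000×511.942 = 371.4125 per 1,000.
Ratio = 297.6616 ÷ 371.4125 = 0.80143.

0.801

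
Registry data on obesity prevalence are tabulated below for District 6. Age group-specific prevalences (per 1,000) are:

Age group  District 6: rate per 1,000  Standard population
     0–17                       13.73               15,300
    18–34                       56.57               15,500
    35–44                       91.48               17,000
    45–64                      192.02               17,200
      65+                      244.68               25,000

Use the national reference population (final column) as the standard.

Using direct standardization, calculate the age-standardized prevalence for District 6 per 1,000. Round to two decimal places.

Standard total = 90,000; weights = 0.1700, 0.1722, 0.1889, 0.1911, 0.2778.
Standardized rate: 0.1700×13.73 + 0.1722×56.57 + 0.1889×91.48 + 0.1911×192.02 + 0.2778×244.68 = 134.0201 per 1,000.

134.02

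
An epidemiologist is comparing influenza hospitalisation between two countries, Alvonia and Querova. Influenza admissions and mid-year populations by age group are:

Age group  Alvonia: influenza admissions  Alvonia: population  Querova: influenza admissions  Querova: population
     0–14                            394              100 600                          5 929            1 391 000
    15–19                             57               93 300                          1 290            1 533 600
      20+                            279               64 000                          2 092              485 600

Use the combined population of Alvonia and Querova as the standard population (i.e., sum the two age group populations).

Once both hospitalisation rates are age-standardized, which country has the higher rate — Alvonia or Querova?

Age-specific rates per 100 000 for Alvonia: 391.65, 61.09, 435.94.
For Querova: 426.24, 84.12, 430.81.
Combined standard total = 3 668 100; weights = 0.4066, 0.4435, 0.1498.
Alvonia: 0.4066×391.65 + 0.4435×61.09 + 0.1498×435.94 = 251.6750 per 100 000.
Querova: 0.4066×426.24 + 0.4435×84.12 + 0.1498×430.81 = 275.1832 per 100 000.
The crude rates (283.06 vs 273.03) would put Alvonia higher, but that reflects its age composition; once standardized to a common age structure, Querova has the higher underlying rate.

Querova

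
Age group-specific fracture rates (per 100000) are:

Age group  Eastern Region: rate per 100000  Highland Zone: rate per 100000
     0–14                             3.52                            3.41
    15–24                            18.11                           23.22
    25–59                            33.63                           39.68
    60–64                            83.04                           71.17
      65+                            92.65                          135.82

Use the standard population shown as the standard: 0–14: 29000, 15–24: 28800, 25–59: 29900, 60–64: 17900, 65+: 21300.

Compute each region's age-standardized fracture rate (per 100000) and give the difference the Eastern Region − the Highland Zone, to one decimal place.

-8.1

Standard total = 126900; weights = 0.2285, 0.2270, 0.2356, 0.1411, 0.1678.
The Eastern Region: 0.2285×3.52 + 0.2270×18.11 + 0.2356×33.63 + 0.1411×83.04 + 0.1678×92.65 = 40.1028 per 100000.
The Highland Zone: 0.2285×3.41 + 0.2270×23.22 + 0.2356×39.68 + 0.1411×71.17 + 0.1678×135.82 = 48.2346 per 100000.
Difference = 40.1028 − 48.2346 = -8.1318.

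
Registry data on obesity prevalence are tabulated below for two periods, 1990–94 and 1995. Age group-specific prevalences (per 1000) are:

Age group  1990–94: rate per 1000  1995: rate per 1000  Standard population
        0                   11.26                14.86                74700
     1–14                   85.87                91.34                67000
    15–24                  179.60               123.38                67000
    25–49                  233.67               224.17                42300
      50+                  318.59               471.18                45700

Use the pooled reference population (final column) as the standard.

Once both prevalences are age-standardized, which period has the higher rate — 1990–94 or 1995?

1995

Standard total = 296700; weights = 0.2518, 0.2258, 0.2258, 0.1426, 0.1540.
1990–94: 0.2518×11.26 + 0.2258×85.87 + 0.2258×179.60 + 0.1426×233.67 + 0.1540×318.59 = 145.1682 per 1000.
1995: 0.2518×14.86 + 0.2258×91.34 + 0.2258×123.38 + 0.1426×224.17 + 0.1540×471.18 = 156.7631 per 1000.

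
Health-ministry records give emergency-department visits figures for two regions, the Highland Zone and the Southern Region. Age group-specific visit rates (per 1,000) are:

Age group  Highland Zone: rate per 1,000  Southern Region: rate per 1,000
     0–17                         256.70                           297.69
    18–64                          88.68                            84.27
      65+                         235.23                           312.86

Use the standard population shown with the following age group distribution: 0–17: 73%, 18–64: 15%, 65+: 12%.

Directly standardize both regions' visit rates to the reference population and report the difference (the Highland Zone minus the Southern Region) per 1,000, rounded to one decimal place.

-38.6

Standard weights: 0.73, 0.15, 0.12.
The Highland Zone: 0.7300×256.70 + 0.1500×88.68 + 0.1200×235.23 = 228.9206 per 1,000.
The Southern Region: 0.7300×297.69 + 0.1500×84.27 + 0.1200×312.86 = 267.4974 per 1,000.
Difference = 228.9206 − 267.4974 = -38.5768.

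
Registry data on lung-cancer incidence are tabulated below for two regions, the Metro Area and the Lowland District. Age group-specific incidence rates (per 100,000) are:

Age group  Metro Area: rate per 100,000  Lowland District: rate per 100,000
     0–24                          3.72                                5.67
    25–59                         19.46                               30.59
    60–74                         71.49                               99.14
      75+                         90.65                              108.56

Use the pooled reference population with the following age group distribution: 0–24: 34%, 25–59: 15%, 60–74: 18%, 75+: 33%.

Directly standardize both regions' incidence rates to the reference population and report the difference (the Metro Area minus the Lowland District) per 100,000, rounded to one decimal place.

Standard weights: 0.34, 0.15, 0.18, 0.33.
The Metro Area: 0.3400×3.72 + 0.1500×19.46 + 0.1800×71.49 + 0.3300×90.65 = 46.9665 per 100,000.
The Lowland District: 0.3400×5.67 + 0.1500×30.59 + 0.1800×99.14 + 0.3300×108.56 = 60.1863 per 100,000.
Difference = 46.9665 − 60.1863 = -13.2198.

-13.2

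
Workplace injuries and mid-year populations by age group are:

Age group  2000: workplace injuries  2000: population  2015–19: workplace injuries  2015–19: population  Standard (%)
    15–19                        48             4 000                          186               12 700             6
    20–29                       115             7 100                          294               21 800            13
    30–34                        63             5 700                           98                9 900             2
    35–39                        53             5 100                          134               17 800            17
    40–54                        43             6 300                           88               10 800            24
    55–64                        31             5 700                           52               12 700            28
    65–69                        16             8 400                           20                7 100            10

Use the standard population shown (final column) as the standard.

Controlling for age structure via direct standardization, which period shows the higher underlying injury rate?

2000

Age-specific rates per 10 000 for 2000: 120.00, 161.97, 110.53, 103.92, 68.25, 54.39, 19.05.
For 2015–19: 146.46, 134.86, 98.99, 75.28, 81.48, 40.94, 28.17.
Standard weights: 0.06, 0.13, 0.02, 0.17, 0.24, 0.28, 0.10.
2000: 0.0600×120.00 + 0.1300×161.97 + 0.0200×110.53 + 0.1700×103.92 + 0.2400×68.25 + 0.2800×54.39 + 0.1000×19.05 = 81.6473 per 10 000.
2015–19: 0.0600×146.46 + 0.1300×134.86 + 0.0200×98.99 + 0.1700×75.28 + 0.2400×81.48 + 0.2800×40.94 + 0.1000×28.17 = 74.9341 per 10 000.
The crude rates (87.23 vs 93.97) would put 2015–19 higher, but that reflects its age composition; once standardized to a common age structure, 2000 has the higher underlying rate.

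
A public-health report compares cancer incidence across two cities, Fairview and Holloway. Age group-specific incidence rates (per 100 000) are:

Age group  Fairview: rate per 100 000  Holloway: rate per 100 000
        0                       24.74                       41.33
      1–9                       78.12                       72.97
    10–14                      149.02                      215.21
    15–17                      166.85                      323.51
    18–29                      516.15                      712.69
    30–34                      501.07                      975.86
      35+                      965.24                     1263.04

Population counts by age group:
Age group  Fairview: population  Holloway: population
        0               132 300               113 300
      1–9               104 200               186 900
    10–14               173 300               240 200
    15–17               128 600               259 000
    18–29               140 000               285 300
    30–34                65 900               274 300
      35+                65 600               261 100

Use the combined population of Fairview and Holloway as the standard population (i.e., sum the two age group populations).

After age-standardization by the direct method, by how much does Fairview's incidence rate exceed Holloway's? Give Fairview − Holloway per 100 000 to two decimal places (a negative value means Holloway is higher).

Combined standard total = 2 430 000; weights = 0.1011, 0.1198, 0.1702, 0.1595, 0.1750, 0.1400, 0.1344.
Fairview: 0.1011×24.74 + 0.1198×78.12 + 0.1702×149.02 + 0.1595×166.85 + 0.1750×516.15 + 0.1400×501.07 + 0.1344×965.24 = 354.0882 per 100 000.
Holloway: 0.1011×41.33 + 0.1198×72.97 + 0.1702×215.21 + 0.1595×323.51 + 0.1750×712.69 + 0.1400×975.86 + 0.1344×1263.04 = 532.3061 per 100 000.
Difference = 354.0882 − 532.3061 = -178.2179.

-178.22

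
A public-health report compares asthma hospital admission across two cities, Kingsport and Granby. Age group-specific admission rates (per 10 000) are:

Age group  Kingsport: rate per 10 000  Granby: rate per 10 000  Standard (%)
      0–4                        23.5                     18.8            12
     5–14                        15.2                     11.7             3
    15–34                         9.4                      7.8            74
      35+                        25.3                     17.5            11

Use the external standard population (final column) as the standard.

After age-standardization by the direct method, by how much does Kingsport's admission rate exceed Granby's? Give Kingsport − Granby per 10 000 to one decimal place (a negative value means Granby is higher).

Standard weights: 0.12, 0.03, 0.74, 0.11.
Kingsport: 0.1200×23.5 + 0.0300×15.2 + 0.7400×9.4 + 0.1100×25.3 = 13.0150 per 10 000.
Granby: 0.1200×18.8 + 0.0300×11.7 + 0.7400×7.8 + 0.1100×17.5 = 10.3040 per 10 000.
Difference = 13.0150 − 10.3040 = 2.7110.

2.7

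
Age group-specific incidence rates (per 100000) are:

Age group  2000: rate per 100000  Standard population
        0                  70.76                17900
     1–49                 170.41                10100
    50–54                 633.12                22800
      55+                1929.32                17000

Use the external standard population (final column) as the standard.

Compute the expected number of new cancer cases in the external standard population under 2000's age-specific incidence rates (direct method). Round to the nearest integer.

Expected new cancer cases = Σ (standard pop × age-specific rate ÷ 100000)
= 17900×70.76/100000 + 10100×170.41/100000 + 22800×633.12/100000 + 17000×1929.32/100000
= 12.67 + 17.21 + 144.35 + 327.98 = 502.21.

502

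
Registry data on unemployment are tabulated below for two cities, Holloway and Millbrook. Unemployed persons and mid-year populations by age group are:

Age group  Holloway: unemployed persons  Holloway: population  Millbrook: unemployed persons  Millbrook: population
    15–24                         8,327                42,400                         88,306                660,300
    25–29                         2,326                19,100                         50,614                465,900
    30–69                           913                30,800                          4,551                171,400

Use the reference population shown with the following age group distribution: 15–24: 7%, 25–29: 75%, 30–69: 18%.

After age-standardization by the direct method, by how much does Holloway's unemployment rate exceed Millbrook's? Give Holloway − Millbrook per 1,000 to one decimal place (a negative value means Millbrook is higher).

Age-specific rates per 1,000 for Holloway: 196.392, 121.780, 29.643.
For Millbrook: 133.736, 108.637, 26.552.
Standard weights: 0.07, 0.75, 0.18.
Holloway: 0.0700×196.392 + 0.7500×121.780 + 0.1800×29.643 = 110.4182 per 1,000.
Millbrook: 0.0700×133.736 + 0.7500×108.637 + 0.1800×26.552 = 95.6187 per 1,000.
Difference = 110.4182 − 95.6187 = 14.7995.

14.8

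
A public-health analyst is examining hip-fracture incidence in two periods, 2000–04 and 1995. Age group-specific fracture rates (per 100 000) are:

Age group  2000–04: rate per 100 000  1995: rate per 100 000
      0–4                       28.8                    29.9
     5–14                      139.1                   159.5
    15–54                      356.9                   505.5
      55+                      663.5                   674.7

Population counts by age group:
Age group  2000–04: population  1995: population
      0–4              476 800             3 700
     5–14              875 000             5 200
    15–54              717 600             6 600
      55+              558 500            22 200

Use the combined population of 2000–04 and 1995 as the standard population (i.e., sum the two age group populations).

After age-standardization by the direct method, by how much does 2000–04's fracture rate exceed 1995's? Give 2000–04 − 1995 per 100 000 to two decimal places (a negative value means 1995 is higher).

Combined standard total = 2 665 600; weights = 0.1803, 0.3302, 0.2717, 0.2178.
2000–04: 0.1803×28.8 + 0.3302×139.1 + 0.2717×356.9 + 0.2178×663.5 = 292.6304 per 100 000.
1995: 0.1803×29.9 + 0.3302×159.5 + 0.2717×505.5 + 0.2178×674.7 = 342.3770 per 100 000.
Difference = 292.6304 − 342.3770 = -49.7466.

-49.75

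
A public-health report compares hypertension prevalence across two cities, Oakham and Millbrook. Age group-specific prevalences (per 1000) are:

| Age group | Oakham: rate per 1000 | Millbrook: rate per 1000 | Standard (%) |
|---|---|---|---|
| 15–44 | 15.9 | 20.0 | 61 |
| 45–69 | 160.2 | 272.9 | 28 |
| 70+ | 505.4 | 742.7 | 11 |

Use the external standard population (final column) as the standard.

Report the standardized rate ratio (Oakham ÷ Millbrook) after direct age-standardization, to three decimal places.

0.647

Standard weights: 0.61, 0.28, 0.11.
Oakham: 0.6100×15.9 + 0.2800×160.2 + 0.1100×505.4 = 110.1490 per 1000.
Millbrook: 0.6100×20.0 + 0.2800×272.9 + 0.1100×742.7 = 170.3090 per 1000.
Ratio = 110.1490 ÷ 170.3090 = 0.64676.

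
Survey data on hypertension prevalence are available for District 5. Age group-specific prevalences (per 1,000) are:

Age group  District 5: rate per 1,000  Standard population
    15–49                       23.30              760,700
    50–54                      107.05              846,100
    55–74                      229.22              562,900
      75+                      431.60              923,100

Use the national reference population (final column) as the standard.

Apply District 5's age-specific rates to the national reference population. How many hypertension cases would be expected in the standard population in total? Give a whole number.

Expected hypertension cases = Σ (standard pop × age-specific rate ÷ 1,000)
= 760,700×23.30/1,000 + 846,100×107.05/1,000 + 562,900×229.22/1,000 + 923,100×431.60/1,000
= 17724.31 + 90575.01 + 129027.94 + 398409.96 = 635737.21.

635737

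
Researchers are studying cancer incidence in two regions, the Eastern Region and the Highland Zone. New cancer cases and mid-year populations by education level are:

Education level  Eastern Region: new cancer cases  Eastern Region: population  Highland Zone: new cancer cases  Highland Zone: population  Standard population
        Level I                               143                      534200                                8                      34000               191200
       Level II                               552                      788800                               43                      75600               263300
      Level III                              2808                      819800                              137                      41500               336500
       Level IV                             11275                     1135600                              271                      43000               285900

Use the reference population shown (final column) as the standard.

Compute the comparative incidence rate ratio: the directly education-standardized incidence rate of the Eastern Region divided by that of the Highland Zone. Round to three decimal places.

Education-specific rates per 100000 for the Eastern Region: 26.77, 69.98, 342.52, 992.87.
For the Highland Zone: 23.53, 56.88, 330.12, 630.23.
Standard total = 1076900; weights = 0.1775, 0.2445, 0.3125, 0.2655.
The Eastern Region: 0.1775×26.77 + 0.2445×69.98 + 0.3125×342.52 + 0.2655×992.87 = 392.4816 per 100000.
The Highland Zone: 0.1775×23.53 + 0.2445×56.88 + 0.3125×330.12 + 0.2655×630.23 = 288.5541 per 100000.
Ratio = 392.4816 ÷ 288.5541 = 1.36017.

1.360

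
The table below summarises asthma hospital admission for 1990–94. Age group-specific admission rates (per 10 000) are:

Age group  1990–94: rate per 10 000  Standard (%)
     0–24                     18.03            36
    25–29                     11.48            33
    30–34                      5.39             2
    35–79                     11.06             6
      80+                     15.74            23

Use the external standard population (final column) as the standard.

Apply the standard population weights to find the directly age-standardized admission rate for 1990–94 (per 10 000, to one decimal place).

Standard weights: 0.36, 0.33, 0.02, 0.06, 0.23.
Standardized rate: 0.3600×18.03 + 0.3300×11.48 + 0.0200×5.39 + 0.0600×11.06 + 0.2300×15.74 = 14.6708 per 10 000.

14.7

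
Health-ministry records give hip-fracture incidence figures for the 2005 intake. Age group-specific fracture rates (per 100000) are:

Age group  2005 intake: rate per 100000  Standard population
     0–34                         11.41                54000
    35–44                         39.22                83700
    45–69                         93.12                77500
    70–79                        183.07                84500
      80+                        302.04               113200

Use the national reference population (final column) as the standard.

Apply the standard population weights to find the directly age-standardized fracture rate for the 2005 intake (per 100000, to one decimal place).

Standard total = 412900; weights = 0.1308, 0.2027, 0.1877, 0.2047, 0.2742.
Standardized rate: 0.1308×11.41 + 0.2027×39.22 + 0.1877×93.12 + 0.2047×183.07 + 0.2742×302.04 = 147.1930 per 100000.

147.2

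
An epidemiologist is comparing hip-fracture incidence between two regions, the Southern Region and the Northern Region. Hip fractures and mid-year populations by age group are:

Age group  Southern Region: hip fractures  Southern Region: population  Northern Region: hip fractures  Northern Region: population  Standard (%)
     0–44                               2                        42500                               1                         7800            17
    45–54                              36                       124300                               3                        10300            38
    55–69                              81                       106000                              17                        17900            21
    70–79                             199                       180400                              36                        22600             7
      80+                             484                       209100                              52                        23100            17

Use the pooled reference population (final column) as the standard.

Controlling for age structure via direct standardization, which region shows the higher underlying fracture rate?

Northern Region

Age-specific rates per 100000 for the Southern Region: 4.71, 28.96, 76.42, 110.31, 231.47.
For the Northern Region: 12.82, 29.13, 94.97, 159.29, 225.11.
Standard weights: 0.17, 0.38, 0.21, 0.07, 0.17.
The Southern Region: 0.1700×4.71 + 0.3800×28.96 + 0.2100×76.42 + 0.0700×110.31 + 0.1700×231.47 = 74.9241 per 100000.
The Northern Region: 0.1700×12.82 + 0.3800×29.13 + 0.2100×94.97 + 0.0700×159.29 + 0.1700×225.11 = 82.6104 per 100000.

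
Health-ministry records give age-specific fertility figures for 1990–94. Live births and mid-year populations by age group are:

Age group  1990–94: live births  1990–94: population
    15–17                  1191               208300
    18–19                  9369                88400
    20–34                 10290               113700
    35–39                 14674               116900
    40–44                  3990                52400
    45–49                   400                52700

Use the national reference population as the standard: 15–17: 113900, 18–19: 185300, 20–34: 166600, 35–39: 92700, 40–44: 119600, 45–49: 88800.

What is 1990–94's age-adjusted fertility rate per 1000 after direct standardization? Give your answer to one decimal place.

74.0

Age-specific rates per 1000 for 1990–94: 5.718, 105.984, 90.501, 125.526, 76.145, 7.590.
Standard total = 766900; weights = 0.1485, 0.2416, 0.2172, 0.1209, 0.1560, 0.1158.
Standardized rate: 0.1485×5.718 + 0.2416×105.984 + 0.2172×90.501 + 0.1209×125.526 + 0.1560×76.145 + 0.1158×7.590 = 74.0447 per 1000.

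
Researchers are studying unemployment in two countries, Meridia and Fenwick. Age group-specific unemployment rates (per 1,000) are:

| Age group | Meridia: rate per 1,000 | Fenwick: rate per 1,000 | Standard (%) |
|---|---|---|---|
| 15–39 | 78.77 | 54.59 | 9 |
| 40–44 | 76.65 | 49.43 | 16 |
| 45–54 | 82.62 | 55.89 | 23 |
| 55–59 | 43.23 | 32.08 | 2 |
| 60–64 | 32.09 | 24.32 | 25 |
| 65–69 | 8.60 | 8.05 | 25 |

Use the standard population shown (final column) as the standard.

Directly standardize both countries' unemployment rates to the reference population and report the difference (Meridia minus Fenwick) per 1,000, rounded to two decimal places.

Standard weights: 0.09, 0.16, 0.23, 0.02, 0.25, 0.25.
Meridia: 0.0900×78.77 + 0.1600×76.65 + 0.2300×82.62 + 0.0200×43.23 + 0.2500×32.09 + 0.2500×8.60 = 49.3930 per 1,000.
Fenwick: 0.0900×54.59 + 0.1600×49.43 + 0.2300×55.89 + 0.0200×32.08 + 0.2500×24.32 + 0.2500×8.05 = 34.4107 per 1,000.
Difference = 49.3930 − 34.4107 = 14.9823.

14.98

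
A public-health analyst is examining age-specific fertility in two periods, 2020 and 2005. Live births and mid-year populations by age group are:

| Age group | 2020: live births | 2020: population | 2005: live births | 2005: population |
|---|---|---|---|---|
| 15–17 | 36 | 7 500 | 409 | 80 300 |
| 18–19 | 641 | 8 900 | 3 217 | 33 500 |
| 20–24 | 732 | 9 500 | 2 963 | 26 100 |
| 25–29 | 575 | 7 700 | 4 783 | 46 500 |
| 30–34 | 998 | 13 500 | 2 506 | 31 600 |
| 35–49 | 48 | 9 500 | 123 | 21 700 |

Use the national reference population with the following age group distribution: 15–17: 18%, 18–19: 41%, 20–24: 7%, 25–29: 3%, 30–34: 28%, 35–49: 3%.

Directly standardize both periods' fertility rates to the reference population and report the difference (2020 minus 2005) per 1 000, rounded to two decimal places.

-14.82

Age-specific rates per 1 000 for 2020: 4.800, 72.022, 77.053, 74.675, 73.926, 5.053.
For 2005: 5.093, 96.030, 113.525, 102.860, 79.304, 5.668.
Standard weights: 0.18, 0.41, 0.07, 0.03, 0.28, 0.03.
2020: 0.1800×4.800 + 0.4100×72.022 + 0.0700×77.053 + 0.0300×74.675 + 0.2800×73.926 + 0.0300×5.053 = 58.8780 per 1 000.
2005: 0.1800×5.093 + 0.4100×96.030 + 0.0700×113.525 + 0.0300×102.860 + 0.2800×79.304 + 0.0300×5.668 = 73.6967 per 1 000.
Difference = 58.8780 − 73.6967 = -14.8187.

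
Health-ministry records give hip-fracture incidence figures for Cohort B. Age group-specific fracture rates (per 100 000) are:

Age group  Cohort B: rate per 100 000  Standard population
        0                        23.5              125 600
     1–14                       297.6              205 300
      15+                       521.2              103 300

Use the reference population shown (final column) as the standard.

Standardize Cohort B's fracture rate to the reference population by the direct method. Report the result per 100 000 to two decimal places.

Standard total = 434 200; weights = 0.2893, 0.4728, 0.2379.
Standardized rate: 0.2893×23.5 + 0.4728×297.6 + 0.2379×521.2 = 271.5082 per 100 000.

271.51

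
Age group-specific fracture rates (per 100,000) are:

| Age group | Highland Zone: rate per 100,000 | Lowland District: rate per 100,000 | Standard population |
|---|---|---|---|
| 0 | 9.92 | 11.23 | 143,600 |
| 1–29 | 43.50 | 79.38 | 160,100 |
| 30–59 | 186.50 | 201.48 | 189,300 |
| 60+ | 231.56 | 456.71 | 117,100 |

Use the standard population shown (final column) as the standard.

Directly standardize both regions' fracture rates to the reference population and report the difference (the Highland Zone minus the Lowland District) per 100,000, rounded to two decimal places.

Standard total = 610,100; weights = 0.2354, 0.2624, 0.3103, 0.1919.
The Highland Zone: 0.2354×9.92 + 0.2624×43.50 + 0.3103×186.50 + 0.1919×231.56 = 116.0613 per 100,000.
The Lowland District: 0.2354×11.23 + 0.2624×79.38 + 0.3103×201.48 + 0.1919×456.71 = 173.6474 per 100,000.
Difference = 116.0613 − 173.6474 = -57.5861.

-57.59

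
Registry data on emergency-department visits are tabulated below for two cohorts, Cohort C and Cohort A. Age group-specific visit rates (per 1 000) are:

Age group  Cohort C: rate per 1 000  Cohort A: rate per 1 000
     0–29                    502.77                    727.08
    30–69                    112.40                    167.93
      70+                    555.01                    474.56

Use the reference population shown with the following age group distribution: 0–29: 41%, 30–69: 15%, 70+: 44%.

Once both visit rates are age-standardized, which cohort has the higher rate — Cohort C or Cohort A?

Standard weights: 0.41, 0.15, 0.44.
Cohort C: 0.4100×502.77 + 0.1500×112.40 + 0.4400×555.01 = 467.2001 per 1 000.
Cohort A: 0.4100×727.08 + 0.1500×167.93 + 0.4400×474.56 = 532.0987 per 1 000.

Cohort A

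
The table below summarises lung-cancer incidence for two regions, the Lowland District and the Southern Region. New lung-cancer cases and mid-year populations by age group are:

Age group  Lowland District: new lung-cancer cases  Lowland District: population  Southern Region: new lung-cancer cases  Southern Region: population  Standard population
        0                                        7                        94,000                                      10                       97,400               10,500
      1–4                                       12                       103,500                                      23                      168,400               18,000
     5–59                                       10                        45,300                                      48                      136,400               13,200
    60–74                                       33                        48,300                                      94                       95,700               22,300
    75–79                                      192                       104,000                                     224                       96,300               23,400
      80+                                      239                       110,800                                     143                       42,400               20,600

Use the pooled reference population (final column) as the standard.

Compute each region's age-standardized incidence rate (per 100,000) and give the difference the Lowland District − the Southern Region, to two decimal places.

-41.98

Age-specific rates per 100,000 for the Lowland District: 7.45, 11.59, 22.08, 68.32, 184.62, 215.70.
For the Southern Region: 10.27, 13.66, 35.19, 98.22, 232.61, 337.26.
Standard total = 108,000; weights = 0.0972, 0.1667, 0.1222, 0.2065, 0.2167, 0.1907.
The Lowland District: 0.0972×7.45 + 0.1667×11.59 + 0.1222×22.08 + 0.2065×68.32 + 0.2167×184.62 + 0.1907×215.70 = 100.6054 per 100,000.
The Southern Region: 0.0972×10.27 + 0.1667×13.66 + 0.1222×35.19 + 0.2065×98.22 + 0.2167×232.61 + 0.1907×337.26 = 142.5850 per 100,000.
Difference = 100.6054 − 142.5850 = -41.9796.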